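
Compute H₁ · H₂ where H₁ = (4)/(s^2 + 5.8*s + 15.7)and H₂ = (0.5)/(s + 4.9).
Series: H = H₁ · H₂ = (n₁·n₂)/(d₁·d₂).
Num: n₁·n₂ = 2. Den: d₁·d₂ = s^3 + 10.7*s^2 + 44.12*s + 76.93.
H(s) = (2)/(s^3 + 10.7*s^2 + 44.12*s + 76.93)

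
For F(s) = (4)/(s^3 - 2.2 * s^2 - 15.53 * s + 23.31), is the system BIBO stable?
Denominator: s^3 - 2.2*s^2 - 15.53*s + 23.31 = (s - 1.4)(s - 4.5)(s + 3.7). Poles: -3.7, 1.4, 4.5. All Re(p)<0: No (unstable)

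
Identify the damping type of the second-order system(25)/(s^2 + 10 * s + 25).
Standard form: ωn²/(s²+2ζωn·s+ωn²) gives ωn=5, ζ=1.
Critically damped (ζ = 1)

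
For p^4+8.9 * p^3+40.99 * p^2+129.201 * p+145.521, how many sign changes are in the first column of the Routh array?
Routh array:
p^4: [1, 40.99, 145.521]; p^3: [8.9, 129.201]; p^2: [26.473, 145.521]; p^1: [80.2781]; p^0: [145.521]
First column: [1, 8.9, 26.473, 80.2781, 145.521]. Sign changes = 0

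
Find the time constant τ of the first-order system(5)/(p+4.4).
First-order system: τ = -1/pole. Pole = -4.4. τ = -1/(-4.4) = 0.2273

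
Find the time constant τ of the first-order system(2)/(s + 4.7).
First-order system: τ = -1/pole. Pole = -4.7. τ = -1/(-4.7) = 0.2128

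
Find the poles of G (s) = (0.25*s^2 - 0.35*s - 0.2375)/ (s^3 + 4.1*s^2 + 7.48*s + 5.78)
Set denominator = 0: s^3 + 4.1*s^2 + 7.48*s + 5.78 = (s + 1.7)(s^2 + 2.4*s + 3.4) = 0 → Poles: -1.2 + 1.4j, -1.2 - 1.4j, -1.7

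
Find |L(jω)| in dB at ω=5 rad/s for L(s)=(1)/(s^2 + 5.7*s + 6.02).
Substitute s = j*5: L(j5) = -0.0161878 - 0.0243072j.
|L(j5)| = sqrt(Re² + Im²) = 0.0292.
20*log₁₀(0.0292) = -30.69 dB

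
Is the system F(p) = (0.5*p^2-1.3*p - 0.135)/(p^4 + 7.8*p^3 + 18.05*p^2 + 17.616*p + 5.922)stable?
Denominator: p^4 + 7.8*p^3 + 18.05*p^2 + 17.616*p + 5.922 = (p + 0.7)(p + 4.7)(p^2 + 2.4*p + 1.8). Poles: -0.7, -1.2 + 0.6j, -1.2 - 0.6j, -4.7. All Re(p)<0: Yes (stable)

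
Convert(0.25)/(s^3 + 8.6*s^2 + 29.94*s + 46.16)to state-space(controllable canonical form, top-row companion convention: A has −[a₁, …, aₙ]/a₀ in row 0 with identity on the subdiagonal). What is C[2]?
Reachable canonical form: C = numerator coefficients (right-aligned, zero-padded to length n).
num = 0.25, C = [[0, 0, 0.25]].
C[2] = 0.25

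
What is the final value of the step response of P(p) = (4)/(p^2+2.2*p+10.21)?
FVT: lim_{t→∞} y(t) = lim_{p→0} p*Y(p) where Y(p) = P(p)/p.
= lim_{p→0} P(p) = P(0) = num(0)/den(0) = 4/10.21 = 0.3918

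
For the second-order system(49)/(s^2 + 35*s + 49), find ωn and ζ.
Standard form: ωn²/(s²+2ζωn·s+ωn²).
const=49=ωn² → ωn=7, s coeff=35=2ζωn → ζ=2.5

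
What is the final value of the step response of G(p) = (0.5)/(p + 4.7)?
FVT: lim_{t→∞} y(t) = lim_{p→0} p*Y(p) where Y(p) = G(p)/p.
= lim_{p→0} G(p) = G(0) = num(0)/den(0) = 0.5/4.7 = 0.1064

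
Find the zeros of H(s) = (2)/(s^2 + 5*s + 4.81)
Numerator is a nonzero constant (2) → Zeros: none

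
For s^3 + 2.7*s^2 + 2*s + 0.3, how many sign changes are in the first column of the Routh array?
Routh array:
s^3: [1, 2]; s^2: [2.7, 0.3]; s^1: [1.88889]; s^0: [0.3]
First column: [1, 2.7, 1.88889, 0.3]. Sign changes = 0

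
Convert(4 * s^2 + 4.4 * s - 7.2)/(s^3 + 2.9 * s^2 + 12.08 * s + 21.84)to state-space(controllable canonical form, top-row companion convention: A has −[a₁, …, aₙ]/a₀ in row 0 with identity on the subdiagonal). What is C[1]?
Reachable canonical form: C = numerator coefficients (right-aligned, zero-padded to length n).
num = 4*s^2 + 4.4*s - 7.2, C = [[4, 4.4, -7.2]].
C[1] = 4.4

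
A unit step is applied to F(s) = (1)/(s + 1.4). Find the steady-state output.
FVT: lim_{t→∞} y(t) = lim_{s→0} s*Y(s) where Y(s) = F(s)/s.
= lim_{s→0} F(s) = F(0) = num(0)/den(0) = 1/1.4 = 0.7143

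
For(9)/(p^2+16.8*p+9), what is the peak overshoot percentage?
Standard form: ωn²/(p²+2ζωn·p+ωn²) → ωn = 3, ζ = 2.8.
ζ ≥ 1, so the response is non-oscillatory: peak overshoot = 0%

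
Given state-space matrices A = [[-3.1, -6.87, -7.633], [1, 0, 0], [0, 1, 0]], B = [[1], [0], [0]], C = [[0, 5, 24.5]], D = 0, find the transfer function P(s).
P(s) = C(sI - A)⁻¹B + D.
Characteristic polynomial det(sI - A) = s^3 + 3.1*s^2 + 6.87*s + 7.633.
Numerator from C·adj(sI-A)·B + D·det(sI-A) = 5*s + 24.5.
P(s) = (5*s + 24.5)/(s^3 + 3.1*s^2 + 6.87*s + 7.633)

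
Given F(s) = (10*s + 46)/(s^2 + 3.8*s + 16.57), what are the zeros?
Set numerator = 0: 10*s + 46 = 0 → Zeros: -4.6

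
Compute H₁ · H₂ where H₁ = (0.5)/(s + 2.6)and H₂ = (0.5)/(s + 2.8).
Series: H = H₁ · H₂ = (n₁·n₂)/(d₁·d₂).
Num: n₁·n₂ = 0.25. Den: d₁·d₂ = s^2 + 5.4*s + 7.28.
H(s) = (0.25)/(s^2 + 5.4*s + 7.28)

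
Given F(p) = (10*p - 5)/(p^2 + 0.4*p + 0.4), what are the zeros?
Set numerator = 0: 10*p - 5 = 0 → Zeros: 0.5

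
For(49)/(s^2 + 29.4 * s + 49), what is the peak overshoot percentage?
Standard form: ωn²/(s²+2ζωn·s+ωn²) → ωn = 7, ζ = 2.1.
ζ ≥ 1, so the response is non-oscillatory: peak overshoot = 0%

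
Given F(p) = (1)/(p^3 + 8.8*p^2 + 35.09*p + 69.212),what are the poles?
Set denominator = 0: p^3 + 8.8*p^2 + 35.09*p + 69.212 = (p + 4.4)(p^2 + 4.4*p + 15.73) = 0 → Poles: -2.2 + 3.3j, -2.2 - 3.3j, -4.4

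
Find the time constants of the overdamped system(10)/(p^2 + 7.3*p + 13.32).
Overdamped: real poles at -3.7, -3.6. τ = -1/pole → τ₁ = 0.2703, τ₂ = 0.2778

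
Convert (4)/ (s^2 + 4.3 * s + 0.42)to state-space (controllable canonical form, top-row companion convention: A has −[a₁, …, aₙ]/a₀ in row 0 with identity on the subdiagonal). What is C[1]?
Reachable canonical form: C = numerator coefficients (right-aligned, zero-padded to length n).
num = 4, C = [[0, 4]].
C[1] = 4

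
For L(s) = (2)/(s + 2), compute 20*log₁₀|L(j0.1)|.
Substitute s = j*0.1: L(j0.1) = 0.997506 - 0.0498753j.
|L(j0.1)| = sqrt(Re² + Im²) = 0.9988.
20*log₁₀(0.9988) = -0.01 dB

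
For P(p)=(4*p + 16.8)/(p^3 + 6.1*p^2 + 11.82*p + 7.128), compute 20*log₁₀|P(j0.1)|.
Substitute p = j*0.1: P(j0.1) = 2.32186 - 0.331416j.
|P(j0.1)| = sqrt(Re² + Im²) = 2.345.
20*log₁₀(2.345) = 7.40 dB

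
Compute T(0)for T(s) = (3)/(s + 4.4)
DC gain = T(0) = num(0)/den(0) = 3/4.4 = 0.6818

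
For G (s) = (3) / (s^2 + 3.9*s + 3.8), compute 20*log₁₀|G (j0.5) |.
Substitute s = j*0.5: G(j0.5) = 0.649192 - 0.356599j.
|G(j0.5)| = sqrt(Re² + Im²) = 0.7407.
20*log₁₀(0.7407) = -2.61 dB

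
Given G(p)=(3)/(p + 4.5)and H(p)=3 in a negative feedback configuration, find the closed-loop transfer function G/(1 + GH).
Closed-loop T = G/(1+GH).
Numerator: G_num * H_den = 3.
Denominator: G_den * H_den + G_num * H_num = (p + 4.5) + (9) = p + 13.5.
T(p) = (3)/(p + 13.5)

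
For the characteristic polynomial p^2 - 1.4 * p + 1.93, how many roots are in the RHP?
Poles: 0.7 + 1.2j, 0.7 - 1.2j. RHP poles (Re>0): 2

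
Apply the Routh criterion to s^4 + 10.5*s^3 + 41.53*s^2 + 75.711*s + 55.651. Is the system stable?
Routh array:
s^4: [1, 41.53, 55.651]; s^3: [10.5, 75.711]; s^2: [34.3194, 55.651]; s^1: [58.6846]; s^0: [55.651]
First column: [1, 10.5, 34.3194, 58.6846, 55.651]. Sign changes = 0.
Yes, stable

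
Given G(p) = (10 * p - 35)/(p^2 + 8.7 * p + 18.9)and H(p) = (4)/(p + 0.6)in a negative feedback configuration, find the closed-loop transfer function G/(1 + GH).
Closed-loop T = G/(1+GH).
Numerator: G_num * H_den = 10*p^2 - 29*p - 21.
Denominator: G_den * H_den + G_num * H_num = (p^3 + 9.3*p^2 + 24.12*p + 11.34) + (40*p - 140) = p^3 + 9.3*p^2 + 64.12*p - 128.66.
T(p) = (10*p^2 - 29*p - 21)/(p^3 + 9.3*p^2 + 64.12*p - 128.66)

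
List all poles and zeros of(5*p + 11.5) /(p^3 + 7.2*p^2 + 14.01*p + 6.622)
Set denominator = 0: p^3 + 7.2*p^2 + 14.01*p + 6.622 = (p + 2.2)(p + 4.3)(p + 0.7) = 0 → Poles: -0.7, -2.2, -4.3
Set numerator = 0: 5*p + 11.5 = 0 → Zeros: -2.3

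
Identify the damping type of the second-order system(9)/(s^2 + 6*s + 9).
Standard form: ωn²/(s²+2ζωn·s+ωn²) gives ωn=3, ζ=1.
Critically damped (ζ = 1)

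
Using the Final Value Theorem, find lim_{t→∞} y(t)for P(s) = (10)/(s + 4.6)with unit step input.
FVT: lim_{t→∞} y(t) = lim_{s→0} s*Y(s) where Y(s) = P(s)/s.
= lim_{s→0} P(s) = P(0) = num(0)/den(0) = 10/4.6 = 2.174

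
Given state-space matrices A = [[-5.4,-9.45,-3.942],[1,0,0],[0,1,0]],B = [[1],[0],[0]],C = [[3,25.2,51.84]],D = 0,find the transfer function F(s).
F(s) = C(sI - A)⁻¹B + D.
Characteristic polynomial det(sI - A) = s^3 + 5.4*s^2 + 9.45*s + 3.942.
Numerator from C·adj(sI-A)·B + D·det(sI-A) = 3*s^2 + 25.2*s + 51.84.
F(s) = (3*s^2 + 25.2*s + 51.84)/(s^3 + 5.4*s^2 + 9.45*s + 3.942)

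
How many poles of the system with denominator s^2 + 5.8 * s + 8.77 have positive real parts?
Poles: -2.9 + 0.6j, -2.9 - 0.6j. RHP poles (Re>0): 0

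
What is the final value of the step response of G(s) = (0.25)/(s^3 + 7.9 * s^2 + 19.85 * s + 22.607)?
FVT: lim_{t→∞} y(t) = lim_{s→0} s*Y(s) where Y(s) = G(s)/s.
= lim_{s→0} G(s) = G(0) = num(0)/den(0) = 0.25/22.607 = 0.01106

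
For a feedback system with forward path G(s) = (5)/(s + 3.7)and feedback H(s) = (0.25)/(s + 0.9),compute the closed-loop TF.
Closed-loop T = G/(1+GH).
Numerator: G_num * H_den = 5*s + 4.5.
Denominator: G_den * H_den + G_num * H_num = (s^2 + 4.6*s + 3.33) + (1.25) = s^2 + 4.6*s + 4.58.
T(s) = (5*s + 4.5)/(s^2 + 4.6*s + 4.58)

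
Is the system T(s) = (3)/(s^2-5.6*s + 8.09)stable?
Denominator: s^2 - 5.6*s + 8.09. Poles: 2.8 + 0.5j, 2.8 - 0.5j. All Re(p)<0: No (unstable)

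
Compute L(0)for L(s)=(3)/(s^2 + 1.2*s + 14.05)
DC gain = L(0) = num(0)/den(0) = 3/14.05 = 0.2135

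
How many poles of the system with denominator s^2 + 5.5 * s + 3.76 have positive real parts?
s^2 + 5.5*s + 3.76 = (s + 4.7)(s + 0.8). Poles: -0.8, -4.7. RHP poles (Re>0): 0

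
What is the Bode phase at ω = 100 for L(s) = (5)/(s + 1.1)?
Substitute s = j*100: L(j100) = 0.000549933 - 0.049994j.
∠L(j100) = atan2(Im, Re) = atan2(-0.049994, 0.000549933) = -89.37°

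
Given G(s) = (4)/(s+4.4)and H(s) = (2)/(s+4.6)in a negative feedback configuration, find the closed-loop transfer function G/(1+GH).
Closed-loop T = G/(1+GH).
Numerator: G_num * H_den = 4*s + 18.4.
Denominator: G_den * H_den + G_num * H_num = (s^2 + 9*s + 20.24) + (8) = s^2 + 9*s + 28.24.
T(s) = (4*s + 18.4)/(s^2 + 9*s + 28.24)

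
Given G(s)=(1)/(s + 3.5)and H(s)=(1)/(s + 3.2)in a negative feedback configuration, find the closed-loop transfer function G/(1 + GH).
Closed-loop T = G/(1+GH).
Numerator: G_num * H_den = s + 3.2.
Denominator: G_den * H_den + G_num * H_num = (s^2 + 6.7*s + 11.2) + (1) = s^2 + 6.7*s + 12.2.
T(s) = (s + 3.2)/(s^2 + 6.7*s + 12.2)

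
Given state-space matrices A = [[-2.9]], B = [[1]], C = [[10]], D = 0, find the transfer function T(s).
T(s) = C(sI - A)⁻¹B + D.
Characteristic polynomial det(sI - A) = s + 2.9.
Numerator from C·adj(sI-A)·B + D·det(sI-A) = 10.
T(s) = (10)/(s + 2.9)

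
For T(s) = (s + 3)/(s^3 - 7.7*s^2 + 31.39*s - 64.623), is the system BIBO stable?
Denominator: s^3 - 7.7*s^2 + 31.39*s - 64.623 = (s - 3.9)(s^2 - 3.8*s + 16.57). Poles: 1.9 + 3.6j, 1.9 - 3.6j, 3.9. All Re(p)<0: No (unstable)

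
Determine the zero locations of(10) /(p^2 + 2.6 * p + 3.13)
Numerator is a nonzero constant (10) → Zeros: none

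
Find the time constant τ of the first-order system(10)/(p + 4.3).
First-order system: τ = -1/pole. Pole = -4.3. τ = -1/(-4.3) = 0.2326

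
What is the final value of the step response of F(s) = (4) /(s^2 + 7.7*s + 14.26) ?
FVT: lim_{t→∞} y(t) = lim_{s→0} s*Y(s) where Y(s) = F(s)/s.
= lim_{s→0} F(s) = F(0) = num(0)/den(0) = 4/14.26 = 0.2805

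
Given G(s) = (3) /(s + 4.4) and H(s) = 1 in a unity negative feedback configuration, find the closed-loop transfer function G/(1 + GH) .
Closed-loop T = G/(1+GH).
Numerator: G_num * H_den = 3.
Denominator: G_den * H_den + G_num * H_num = (s + 4.4) + (3) = s + 7.4.
T(s) = (3)/(s + 7.4)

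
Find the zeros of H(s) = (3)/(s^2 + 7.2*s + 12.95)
Numerator is a nonzero constant (3) → Zeros: none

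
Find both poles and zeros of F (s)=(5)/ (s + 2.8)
Set denominator = 0: s + 2.8 = 0 → Poles: -2.8
Numerator is a nonzero constant (5) → Zeros: none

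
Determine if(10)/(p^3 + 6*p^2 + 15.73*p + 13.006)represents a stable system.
Denominator: p^3 + 6*p^2 + 15.73*p + 13.006 = (p + 1.4)(p^2 + 4.6*p + 9.29). Poles: -1.4, -2.3 + 2j, -2.3 - 2j. All Re(p)<0: Yes (stable)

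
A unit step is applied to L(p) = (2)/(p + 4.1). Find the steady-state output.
FVT: lim_{t→∞} y(t) = lim_{p→0} p*Y(p) where Y(p) = L(p)/p.
= lim_{p→0} L(p) = L(0) = num(0)/den(0) = 2/4.1 = 0.4878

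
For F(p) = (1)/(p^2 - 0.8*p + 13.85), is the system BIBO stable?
Denominator: p^2 - 0.8*p + 13.85. Poles: 0.4 + 3.7j, 0.4 - 3.7j. All Re(p)<0: No (unstable)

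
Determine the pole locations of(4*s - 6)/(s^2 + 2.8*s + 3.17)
Set denominator = 0: s^2 + 2.8*s + 3.17 = 0 → Poles: -1.4 + 1.1j, -1.4 - 1.1j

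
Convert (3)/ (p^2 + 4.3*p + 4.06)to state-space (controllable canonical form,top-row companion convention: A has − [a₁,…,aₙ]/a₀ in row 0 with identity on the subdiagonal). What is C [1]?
Reachable canonical form: C = numerator coefficients (right-aligned, zero-padded to length n).
num = 3, C = [[0, 3]].
C[1] = 3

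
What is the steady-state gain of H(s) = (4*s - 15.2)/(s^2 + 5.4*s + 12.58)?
DC gain = H(0) = num(0)/den(0) = -15.2/12.58 = -1.208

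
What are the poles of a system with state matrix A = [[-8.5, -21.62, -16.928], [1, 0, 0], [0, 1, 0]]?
Eigenvalues solve det(λI - A) = 0.
Characteristic polynomial: λ^3 + 8.5*λ^2 + 21.62*λ + 16.928 = 0.
Factor: (λ + 4.6)(λ + 2.3)(λ + 1.6) = 0.
Roots: -1.6, -2.3, -4.6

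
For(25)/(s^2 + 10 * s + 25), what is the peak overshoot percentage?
Standard form: ωn²/(s²+2ζωn·s+ωn²) → ωn = 5, ζ = 1.
ζ ≥ 1, so the response is non-oscillatory: peak overshoot = 0%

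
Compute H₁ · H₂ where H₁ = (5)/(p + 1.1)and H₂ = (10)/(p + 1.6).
Series: H = H₁ · H₂ = (n₁·n₂)/(d₁·d₂).
Num: n₁·n₂ = 50. Den: d₁·d₂ = p^2 + 2.7*p + 1.76.
H(p) = (50)/(p^2 + 2.7*p + 1.76)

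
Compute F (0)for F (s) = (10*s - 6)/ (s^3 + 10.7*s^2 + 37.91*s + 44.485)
DC gain = F(0) = num(0)/den(0) = -6/44.485 = -0.1349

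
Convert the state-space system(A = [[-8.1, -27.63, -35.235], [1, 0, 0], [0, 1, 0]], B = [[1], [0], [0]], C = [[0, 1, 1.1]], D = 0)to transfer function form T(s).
T(s) = C(sI - A)⁻¹B + D.
Characteristic polynomial det(sI - A) = s^3 + 8.1*s^2 + 27.63*s + 35.235.
Numerator from C·adj(sI-A)·B + D·det(sI-A) = s + 1.1.
T(s) = (s + 1.1)/(s^3 + 8.1*s^2 + 27.63*s + 35.235)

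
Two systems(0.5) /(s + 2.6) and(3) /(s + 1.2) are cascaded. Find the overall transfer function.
Series: H = H₁ · H₂ = (n₁·n₂)/(d₁·d₂).
Num: n₁·n₂ = 1.5. Den: d₁·d₂ = s^2 + 3.8*s + 3.12.
H(s) = (1.5)/(s^2 + 3.8*s + 3.12)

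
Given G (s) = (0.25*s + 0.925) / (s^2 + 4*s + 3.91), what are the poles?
Set denominator = 0: s^2 + 4*s + 3.91 = (s + 2.3)(s + 1.7) = 0 → Poles: -1.7, -2.3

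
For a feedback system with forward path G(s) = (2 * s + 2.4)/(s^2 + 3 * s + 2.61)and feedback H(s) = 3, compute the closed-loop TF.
Closed-loop T = G/(1+GH).
Numerator: G_num * H_den = 2*s + 2.4.
Denominator: G_den * H_den + G_num * H_num = (s^2 + 3*s + 2.61) + (6*s + 7.2) = s^2 + 9*s + 9.81.
T(s) = (2*s + 2.4)/(s^2 + 9*s + 9.81)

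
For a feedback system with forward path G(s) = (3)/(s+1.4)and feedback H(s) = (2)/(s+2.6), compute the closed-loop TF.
Closed-loop T = G/(1+GH).
Numerator: G_num * H_den = 3*s + 7.8.
Denominator: G_den * H_den + G_num * H_num = (s^2 + 4*s + 3.64) + (6) = s^2 + 4*s + 9.64.
T(s) = (3*s + 7.8)/(s^2 + 4*s + 9.64)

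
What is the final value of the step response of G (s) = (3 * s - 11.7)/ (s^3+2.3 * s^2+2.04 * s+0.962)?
FVT: lim_{t→∞} y(t) = lim_{s→0} s*Y(s) where Y(s) = G(s)/s.
= lim_{s→0} G(s) = G(0) = num(0)/den(0) = -11.7/0.962 = -12.16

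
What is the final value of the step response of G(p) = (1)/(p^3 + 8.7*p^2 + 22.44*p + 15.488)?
FVT: lim_{t→∞} y(t) = lim_{p→0} p*Y(p) where Y(p) = G(p)/p.
= lim_{p→0} G(p) = G(0) = num(0)/den(0) = 1/15.488 = 0.06457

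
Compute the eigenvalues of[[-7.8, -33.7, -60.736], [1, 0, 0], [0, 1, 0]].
Eigenvalues solve det(λI - A) = 0.
Characteristic polynomial: λ^3 + 7.8*λ^2 + 33.7*λ + 60.736 = 0.
Factor: (λ + 3.2)(λ^2 + 4.6*λ + 18.98) = 0.
Roots: -2.3 + 3.7j, -2.3 - 3.7j, -3.2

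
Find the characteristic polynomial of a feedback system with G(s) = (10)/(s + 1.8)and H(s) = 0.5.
Characteristic poly = G_den * H_den + G_num * H_num = (s + 1.8) + (5) = s + 6.8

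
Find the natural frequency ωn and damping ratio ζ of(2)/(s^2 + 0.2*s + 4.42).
Underdamped: complex pole -0.1 + 2.1j. ωn = |pole| = 2.102, ζ = -Re(pole)/ωn = 0.04757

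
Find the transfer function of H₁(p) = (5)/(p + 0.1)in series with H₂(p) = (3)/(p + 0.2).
Series: H = H₁ · H₂ = (n₁·n₂)/(d₁·d₂).
Num: n₁·n₂ = 15. Den: d₁·d₂ = p^2 + 0.3*p + 0.02.
H(p) = (15)/(p^2 + 0.3*p + 0.02)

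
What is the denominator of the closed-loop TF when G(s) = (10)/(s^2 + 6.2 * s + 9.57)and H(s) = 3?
Characteristic poly = G_den * H_den + G_num * H_num = (s^2 + 6.2*s + 9.57) + (30) = s^2 + 6.2*s + 39.57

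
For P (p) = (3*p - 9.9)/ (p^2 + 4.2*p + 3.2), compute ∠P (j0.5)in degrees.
Substitute p = j*0.5: P(j0.5) = -1.98704 + 1.92297j.
∠P(j0.5) = atan2(Im, Re) = atan2(1.92297, -1.98704) = 135.94°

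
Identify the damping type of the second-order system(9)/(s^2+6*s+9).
Standard form: ωn²/(s²+2ζωn·s+ωn²) gives ωn=3, ζ=1.
Critically damped (ζ = 1)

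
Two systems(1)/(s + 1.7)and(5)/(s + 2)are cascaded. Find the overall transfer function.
Series: H = H₁ · H₂ = (n₁·n₂)/(d₁·d₂).
Num: n₁·n₂ = 5. Den: d₁·d₂ = s^2 + 3.7*s + 3.4.
H(s) = (5)/(s^2 + 3.7*s + 3.4)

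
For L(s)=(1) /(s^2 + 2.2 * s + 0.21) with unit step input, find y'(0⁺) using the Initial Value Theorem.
IVT: y'(0⁺) = lim_{s→∞} s²·Y(s) = lim_{s→∞} s·L(s).
deg(num) = 0, deg(den) = 2, relative degree = 2 ≥ 2, so s·L(s) → 0. Initial slope = 0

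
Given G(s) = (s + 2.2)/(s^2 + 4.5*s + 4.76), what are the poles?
Set denominator = 0: s^2 + 4.5*s + 4.76 = (s + 1.7)(s + 2.8) = 0 → Poles: -1.7, -2.8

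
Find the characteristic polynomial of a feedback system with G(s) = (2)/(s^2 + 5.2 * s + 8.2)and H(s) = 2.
Characteristic poly = G_den * H_den + G_num * H_num = (s^2 + 5.2*s + 8.2) + (4) = s^2 + 5.2*s + 12.2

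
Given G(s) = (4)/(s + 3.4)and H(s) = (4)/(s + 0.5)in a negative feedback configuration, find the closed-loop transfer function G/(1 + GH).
Closed-loop T = G/(1+GH).
Numerator: G_num * H_den = 4*s + 2.
Denominator: G_den * H_den + G_num * H_num = (s^2 + 3.9*s + 1.7) + (16) = s^2 + 3.9*s + 17.7.
T(s) = (4*s + 2)/(s^2 + 3.9*s + 17.7)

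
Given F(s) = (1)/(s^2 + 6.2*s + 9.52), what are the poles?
Set denominator = 0: s^2 + 6.2*s + 9.52 = (s + 2.8)(s + 3.4) = 0 → Poles: -2.8, -3.4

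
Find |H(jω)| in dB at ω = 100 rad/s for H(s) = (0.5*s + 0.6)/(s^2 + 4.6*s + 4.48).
Substitute s = j*100: H(j100) = 0.00016982 - 0.00499443j.
|H(j100)| = sqrt(Re² + Im²) = 0.004997.
20*log₁₀(0.004997) = -46.03 dB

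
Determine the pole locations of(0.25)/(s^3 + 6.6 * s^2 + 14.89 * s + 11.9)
Set denominator = 0: s^3 + 6.6*s^2 + 14.89*s + 11.9 = (s + 2.8)(s^2 + 3.8*s + 4.25) = 0 → Poles: -1.9 + 0.8j, -1.9 - 0.8j, -2.8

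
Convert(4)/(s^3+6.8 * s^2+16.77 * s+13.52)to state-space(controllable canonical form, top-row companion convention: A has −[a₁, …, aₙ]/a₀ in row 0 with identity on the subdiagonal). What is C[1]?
Reachable canonical form: C = numerator coefficients (right-aligned, zero-padded to length n).
num = 4, C = [[0, 0, 4]].
C[1] = 0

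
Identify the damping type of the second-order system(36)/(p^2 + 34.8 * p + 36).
Standard form: ωn²/(p²+2ζωn·p+ωn²) gives ωn=6, ζ=2.9.
Overdamped (ζ = 2.9 > 1)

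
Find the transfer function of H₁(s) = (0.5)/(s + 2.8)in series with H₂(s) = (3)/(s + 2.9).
Series: H = H₁ · H₂ = (n₁·n₂)/(d₁·d₂).
Num: n₁·n₂ = 1.5. Den: d₁·d₂ = s^2 + 5.7*s + 8.12.
H(s) = (1.5)/(s^2 + 5.7*s + 8.12)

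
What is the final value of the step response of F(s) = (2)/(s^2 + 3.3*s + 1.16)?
FVT: lim_{t→∞} y(t) = lim_{s→0} s*Y(s) where Y(s) = F(s)/s.
= lim_{s→0} F(s) = F(0) = num(0)/den(0) = 2/1.16 = 1.724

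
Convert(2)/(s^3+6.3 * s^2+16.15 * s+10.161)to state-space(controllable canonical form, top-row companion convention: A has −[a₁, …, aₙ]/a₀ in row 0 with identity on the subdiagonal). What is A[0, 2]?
Reachable canonical form for den = s^3 + 6.3*s^2 + 16.15*s + 10.161: top row of A = -[a₁,a₂,...,aₙ]/a₀, ones on the subdiagonal, zeros elsewhere.
A = [[-6.3, -16.15, -10.161], [1, 0, 0], [0, 1, 0]].
A[0,2] = -10.161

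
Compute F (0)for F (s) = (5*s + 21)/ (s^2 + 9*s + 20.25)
DC gain = F(0) = num(0)/den(0) = 21/20.25 = 1.037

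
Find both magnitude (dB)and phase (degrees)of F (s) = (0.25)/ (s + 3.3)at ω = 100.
Substitute s = j*100: F(j100) = 8.24103e-05 - 0.00249728j.
|F| = 20*log₁₀(sqrt(Re²+Im²)) = -52.05 dB.
∠F = atan2(Im, Re) = -88.11°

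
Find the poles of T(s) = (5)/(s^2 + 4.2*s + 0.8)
Set denominator = 0: s^2 + 4.2*s + 0.8 = (s + 0.2)(s + 4) = 0 → Poles: -0.2, -4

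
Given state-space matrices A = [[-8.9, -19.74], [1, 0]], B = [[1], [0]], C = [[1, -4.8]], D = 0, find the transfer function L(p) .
L(p) = C(pI - A)⁻¹B + D.
Characteristic polynomial det(pI - A) = p^2 + 8.9*p + 19.74.
Numerator from C·adj(pI-A)·B + D·det(pI-A) = p - 4.8.
L(p) = (p - 4.8)/(p^2 + 8.9*p + 19.74)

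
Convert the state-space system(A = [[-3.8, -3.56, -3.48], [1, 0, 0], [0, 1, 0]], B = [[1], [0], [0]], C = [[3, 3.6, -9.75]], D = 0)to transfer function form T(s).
T(s) = C(sI - A)⁻¹B + D.
Characteristic polynomial det(sI - A) = s^3 + 3.8*s^2 + 3.56*s + 3.48.
Numerator from C·adj(sI-A)·B + D·det(sI-A) = 3*s^2 + 3.6*s - 9.75.
T(s) = (3*s^2 + 3.6*s - 9.75)/(s^3 + 3.8*s^2 + 3.56*s + 3.48)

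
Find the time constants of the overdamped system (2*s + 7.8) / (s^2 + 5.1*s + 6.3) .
Overdamped: real poles at -3, -2.1. τ = -1/pole → τ₁ = 0.3333, τ₂ = 0.4762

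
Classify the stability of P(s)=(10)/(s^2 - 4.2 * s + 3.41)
Denominator: s^2 - 4.2*s + 3.41 = (s - 3.1)(s - 1.1). Poles: 1.1, 3.1. Unstable (2 pole(s) in RHP)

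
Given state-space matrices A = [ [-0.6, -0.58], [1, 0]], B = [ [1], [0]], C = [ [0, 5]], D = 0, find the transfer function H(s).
H(s) = C(sI - A)⁻¹B + D.
Characteristic polynomial det(sI - A) = s^2 + 0.6*s + 0.58.
Numerator from C·adj(sI-A)·B + D·det(sI-A) = 5.
H(s) = (5)/(s^2 + 0.6*s + 0.58)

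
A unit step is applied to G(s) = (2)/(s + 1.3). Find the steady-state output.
FVT: lim_{t→∞} y(t) = lim_{s→0} s*Y(s) where Y(s) = G(s)/s.
= lim_{s→0} G(s) = G(0) = num(0)/den(0) = 2/1.3 = 1.538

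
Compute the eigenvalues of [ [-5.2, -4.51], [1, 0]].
Eigenvalues solve det(λI - A) = 0.
Characteristic polynomial: λ^2 + 5.2*λ + 4.51 = 0.
Factor: (λ + 4.1)(λ + 1.1) = 0.
Roots: -1.1, -4.1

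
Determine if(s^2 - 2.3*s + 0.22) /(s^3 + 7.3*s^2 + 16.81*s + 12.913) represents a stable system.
Denominator: s^3 + 7.3*s^2 + 16.81*s + 12.913 = (s + 3.7)(s^2 + 3.6*s + 3.49). Poles: -1.8 + 0.5j, -1.8 - 0.5j, -3.7. All Re(p)<0: Yes (stable)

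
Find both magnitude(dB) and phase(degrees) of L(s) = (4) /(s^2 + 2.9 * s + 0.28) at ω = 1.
Substitute s = j*1: L(j1) = -0.322566 - 1.29922j.
|L| = 20*log₁₀(sqrt(Re²+Im²)) = 2.53 dB.
∠L = atan2(Im, Re) = -103.94°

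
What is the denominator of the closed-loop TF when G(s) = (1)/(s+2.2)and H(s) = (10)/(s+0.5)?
Characteristic poly = G_den * H_den + G_num * H_num = (s^2 + 2.7*s + 1.1) + (10) = s^2 + 2.7*s + 11.1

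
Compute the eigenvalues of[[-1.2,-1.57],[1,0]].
Eigenvalues solve det(λI - A) = 0.
Characteristic polynomial: λ^2 + 1.2*λ + 1.57 = 0.
Roots: -0.6 + 1.1j, -0.6 - 1.1j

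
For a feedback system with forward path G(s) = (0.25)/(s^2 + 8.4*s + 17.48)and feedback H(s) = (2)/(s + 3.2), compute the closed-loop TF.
Closed-loop T = G/(1+GH).
Numerator: G_num * H_den = 0.25*s + 0.8.
Denominator: G_den * H_den + G_num * H_num = (s^3 + 11.6*s^2 + 44.36*s + 55.936) + (0.5) = s^3 + 11.6*s^2 + 44.36*s + 56.436.
T(s) = (0.25*s + 0.8)/(s^3 + 11.6*s^2 + 44.36*s + 56.436)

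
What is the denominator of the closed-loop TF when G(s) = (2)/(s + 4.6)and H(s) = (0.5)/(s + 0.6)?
Characteristic poly = G_den * H_den + G_num * H_num = (s^2 + 5.2*s + 2.76) + (1) = s^2 + 5.2*s + 3.76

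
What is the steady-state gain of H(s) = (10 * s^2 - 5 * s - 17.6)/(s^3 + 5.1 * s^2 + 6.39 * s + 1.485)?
DC gain = H(0) = num(0)/den(0) = -17.6/1.485 = -11.85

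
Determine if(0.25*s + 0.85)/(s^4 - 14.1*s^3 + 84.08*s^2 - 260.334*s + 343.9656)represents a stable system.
Denominator: s^4 - 14.1*s^3 + 84.08*s^2 - 260.334*s + 343.9656 = (s - 4.4)(s - 4.3)(s^2 - 5.4*s + 18.18). Poles: 2.7 + 3.3j, 2.7 - 3.3j, 4.3, 4.4. All Re(p)<0: No (unstable)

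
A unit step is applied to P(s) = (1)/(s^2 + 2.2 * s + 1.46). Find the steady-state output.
FVT: lim_{t→∞} y(t) = lim_{s→0} s*Y(s) where Y(s) = P(s)/s.
= lim_{s→0} P(s) = P(0) = num(0)/den(0) = 1/1.46 = 0.6849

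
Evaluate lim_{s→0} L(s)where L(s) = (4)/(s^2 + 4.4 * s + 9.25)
DC gain = L(0) = num(0)/den(0) = 4/9.25 = 0.4324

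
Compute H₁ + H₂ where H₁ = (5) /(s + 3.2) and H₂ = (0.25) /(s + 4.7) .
Parallel: H = H₁ + H₂ = (n₁·d₂ + n₂·d₁)/(d₁·d₂).
n₁·d₂ = 5*s + 23.5. n₂·d₁ = 0.25*s + 0.8. Sum = 5.25*s + 24.3. d₁·d₂ = s^2 + 7.9*s + 15.04.
H(s) = (5.25*s + 24.3)/(s^2 + 7.9*s + 15.04)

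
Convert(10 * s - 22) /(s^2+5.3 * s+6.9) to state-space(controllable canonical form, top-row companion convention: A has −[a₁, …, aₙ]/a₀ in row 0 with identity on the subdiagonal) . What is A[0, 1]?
Reachable canonical form for den = s^2 + 5.3*s + 6.9: top row of A = -[a₁,a₂,...,aₙ]/a₀, ones on the subdiagonal, zeros elsewhere.
A = [[-5.3, -6.9], [1, 0]].
A[0,1] = -6.9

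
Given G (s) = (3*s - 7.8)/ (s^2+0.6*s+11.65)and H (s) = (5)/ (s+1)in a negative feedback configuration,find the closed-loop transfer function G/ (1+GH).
Closed-loop T = G/(1+GH).
Numerator: G_num * H_den = 3*s^2 - 4.8*s - 7.8.
Denominator: G_den * H_den + G_num * H_num = (s^3 + 1.6*s^2 + 12.25*s + 11.65) + (15*s - 39) = s^3 + 1.6*s^2 + 27.25*s - 27.35.
T(s) = (3*s^2 - 4.8*s - 7.8)/(s^3 + 1.6*s^2 + 27.25*s - 27.35)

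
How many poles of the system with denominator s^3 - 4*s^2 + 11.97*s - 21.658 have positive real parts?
s^3 - 4*s^2 + 11.97*s - 21.658 = (s - 2.6)(s^2 - 1.4*s + 8.33). Poles: 0.7 + 2.8j, 0.7 - 2.8j, 2.6. RHP poles (Re>0): 3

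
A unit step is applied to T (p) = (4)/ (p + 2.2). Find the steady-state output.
FVT: lim_{t→∞} y(t) = lim_{p→0} p*Y(p) where Y(p) = T(p)/p.
= lim_{p→0} T(p) = T(0) = num(0)/den(0) = 4/2.2 = 1.818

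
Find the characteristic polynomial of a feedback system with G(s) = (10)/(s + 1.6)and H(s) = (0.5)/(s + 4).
Characteristic poly = G_den * H_den + G_num * H_num = (s^2 + 5.6*s + 6.4) + (5) = s^2 + 5.6*s + 11.4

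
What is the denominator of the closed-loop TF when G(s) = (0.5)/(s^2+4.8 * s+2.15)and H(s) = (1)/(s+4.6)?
Characteristic poly = G_den * H_den + G_num * H_num = (s^3 + 9.4*s^2 + 24.23*s + 9.89) + (0.5) = s^3 + 9.4*s^2 + 24.23*s + 10.39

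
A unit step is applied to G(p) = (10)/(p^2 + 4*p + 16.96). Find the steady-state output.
FVT: lim_{t→∞} y(t) = lim_{p→0} p*Y(p) where Y(p) = G(p)/p.
= lim_{p→0} G(p) = G(0) = num(0)/den(0) = 10/16.96 = 0.5896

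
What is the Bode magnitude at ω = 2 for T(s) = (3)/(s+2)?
Substitute s = j*2: T(j2) = 0.75 - 0.75j.
|T(j2)| = sqrt(Re² + Im²) = 1.061.
20*log₁₀(1.061) = 0.51 dB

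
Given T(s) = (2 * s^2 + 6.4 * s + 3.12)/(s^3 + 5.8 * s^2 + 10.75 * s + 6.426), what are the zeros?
Set numerator = 0: 2*s^2 + 6.4*s + 3.12 = 2*(s + 2.6)(s + 0.6) = 0 → Zeros: -0.6, -2.6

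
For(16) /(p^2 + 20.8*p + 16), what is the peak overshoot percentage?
Standard form: ωn²/(p²+2ζωn·p+ωn²) → ωn = 4, ζ = 2.6.
ζ ≥ 1, so the response is non-oscillatory: peak overshoot = 0%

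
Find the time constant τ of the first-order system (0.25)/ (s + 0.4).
First-order system: τ = -1/pole. Pole = -0.4. τ = -1/(-0.4) = 2.5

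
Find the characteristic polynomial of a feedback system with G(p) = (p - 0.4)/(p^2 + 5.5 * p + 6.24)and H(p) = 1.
Characteristic poly = G_den * H_den + G_num * H_num = (p^2 + 5.5*p + 6.24) + (p - 0.4) = p^2 + 6.5*p + 5.84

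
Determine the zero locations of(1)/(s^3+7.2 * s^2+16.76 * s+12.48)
Numerator is a nonzero constant (1) → Zeros: none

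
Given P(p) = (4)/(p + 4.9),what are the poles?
Set denominator = 0: p + 4.9 = 0 → Poles: -4.9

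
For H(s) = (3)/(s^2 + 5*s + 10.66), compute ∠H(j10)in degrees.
Substitute s = j*10: H(j10) = -0.0255704 - 0.0143107j.
∠H(j10) = atan2(Im, Re) = atan2(-0.0143107, -0.0255704) = -150.77°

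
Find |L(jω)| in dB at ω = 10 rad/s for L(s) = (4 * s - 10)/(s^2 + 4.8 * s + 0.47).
Substitute s = j*10: L(j10) = 0.238759 - 0.286743j.
|L(j10)| = sqrt(Re² + Im²) = 0.3731.
20*log₁₀(0.3731) = -8.56 dB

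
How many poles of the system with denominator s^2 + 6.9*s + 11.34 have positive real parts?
s^2 + 6.9*s + 11.34 = (s + 2.7)(s + 4.2). Poles: -2.7, -4.2. RHP poles (Re>0): 0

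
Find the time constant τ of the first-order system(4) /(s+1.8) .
First-order system: τ = -1/pole. Pole = -1.8. τ = -1/(-1.8) = 0.5556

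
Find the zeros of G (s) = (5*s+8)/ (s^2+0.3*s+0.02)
Set numerator = 0: 5*s + 8 = 0 → Zeros: -1.6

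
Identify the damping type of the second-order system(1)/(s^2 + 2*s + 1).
Standard form: ωn²/(s²+2ζωn·s+ωn²) gives ωn=1, ζ=1.
Critically damped (ζ = 1)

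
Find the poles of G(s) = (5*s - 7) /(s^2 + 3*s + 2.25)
Set denominator = 0: s^2 + 3*s + 2.25 = (s + 1.5)(s + 1.5) = 0 → Poles: -1.5, -1.5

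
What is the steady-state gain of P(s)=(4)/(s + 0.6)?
DC gain = P(0) = num(0)/den(0) = 4/0.6 = 6.667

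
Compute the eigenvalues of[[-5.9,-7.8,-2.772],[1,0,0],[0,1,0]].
Eigenvalues solve det(λI - A) = 0.
Characteristic polynomial: λ^3 + 5.9*λ^2 + 7.8*λ + 2.772 = 0.
Factor: (λ + 1.1)(λ + 4.2)(λ + 0.6) = 0.
Roots: -0.6, -1.1, -4.2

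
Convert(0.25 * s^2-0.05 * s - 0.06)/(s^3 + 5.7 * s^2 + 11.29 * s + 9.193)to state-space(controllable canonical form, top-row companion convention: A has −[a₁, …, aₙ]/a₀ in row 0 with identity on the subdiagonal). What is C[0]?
Reachable canonical form: C = numerator coefficients (right-aligned, zero-padded to length n).
num = 0.25*s^2 - 0.05*s - 0.06, C = [[0.25, -0.05, -0.06]].
C[0] = 0.25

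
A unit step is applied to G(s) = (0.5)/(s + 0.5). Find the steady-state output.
FVT: lim_{t→∞} y(t) = lim_{s→0} s*Y(s) where Y(s) = G(s)/s.
= lim_{s→0} G(s) = G(0) = num(0)/den(0) = 0.5/0.5 = 1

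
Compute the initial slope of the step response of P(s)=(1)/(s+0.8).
IVT: y'(0⁺) = lim_{s→∞} s²·Y(s) = lim_{s→∞} s·P(s).
deg(num) = 0, deg(den) = 1, relative degree = 1, so s·P(s) → (leading num)/(leading den) = 1/1 = 1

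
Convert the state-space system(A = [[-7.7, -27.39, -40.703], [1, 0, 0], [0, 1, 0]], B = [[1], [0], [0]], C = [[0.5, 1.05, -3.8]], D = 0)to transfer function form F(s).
F(s) = C(sI - A)⁻¹B + D.
Characteristic polynomial det(sI - A) = s^3 + 7.7*s^2 + 27.39*s + 40.703.
Numerator from C·adj(sI-A)·B + D·det(sI-A) = 0.5*s^2 + 1.05*s - 3.8.
F(s) = (0.5*s^2 + 1.05*s - 3.8)/(s^3 + 7.7*s^2 + 27.39*s + 40.703)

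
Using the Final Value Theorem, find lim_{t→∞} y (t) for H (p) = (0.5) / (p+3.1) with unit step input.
FVT: lim_{t→∞} y(t) = lim_{p→0} p*Y(p) where Y(p) = H(p)/p.
= lim_{p→0} H(p) = H(0) = num(0)/den(0) = 0.5/3.1 = 0.1613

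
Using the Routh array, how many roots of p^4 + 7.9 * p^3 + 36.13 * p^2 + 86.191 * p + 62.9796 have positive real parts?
Routh array:
p^4: [1, 36.13, 62.9796]; p^3: [7.9, 86.191]; p^2: [25.2197, 62.9796]; p^1: [66.4629]; p^0: [62.9796]
First column: [1, 7.9, 25.2197, 66.4629, 62.9796]. Sign changes = RHP roots = 0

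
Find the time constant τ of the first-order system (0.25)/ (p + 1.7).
First-order system: τ = -1/pole. Pole = -1.7. τ = -1/(-1.7) = 0.5882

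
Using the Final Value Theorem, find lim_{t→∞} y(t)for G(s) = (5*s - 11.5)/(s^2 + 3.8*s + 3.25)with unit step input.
FVT: lim_{t→∞} y(t) = lim_{s→0} s*Y(s) where Y(s) = G(s)/s.
= lim_{s→0} G(s) = G(0) = num(0)/den(0) = -11.5/3.25 = -3.538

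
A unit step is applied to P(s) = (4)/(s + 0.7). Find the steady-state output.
FVT: lim_{t→∞} y(t) = lim_{s→0} s*Y(s) where Y(s) = P(s)/s.
= lim_{s→0} P(s) = P(0) = num(0)/den(0) = 4/0.7 = 5.714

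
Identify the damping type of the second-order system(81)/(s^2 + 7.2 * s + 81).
Standard form: ωn²/(s²+2ζωn·s+ωn²) gives ωn=9, ζ=0.4.
Underdamped (ζ = 0.4 < 1)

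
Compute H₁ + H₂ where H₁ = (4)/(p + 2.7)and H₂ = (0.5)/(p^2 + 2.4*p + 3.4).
Parallel: H = H₁ + H₂ = (n₁·d₂ + n₂·d₁)/(d₁·d₂).
n₁·d₂ = 4*p^2 + 9.6*p + 13.6. n₂·d₁ = 0.5*p + 1.35. Sum = 4*p^2 + 10.1*p + 14.95. d₁·d₂ = p^3 + 5.1*p^2 + 9.88*p + 9.18.
H(p) = (4*p^2 + 10.1*p + 14.95)/(p^3 + 5.1*p^2 + 9.88*p + 9.18)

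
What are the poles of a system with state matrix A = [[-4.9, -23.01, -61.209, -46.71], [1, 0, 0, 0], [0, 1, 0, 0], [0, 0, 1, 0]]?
Eigenvalues solve det(λI - A) = 0.
Characteristic polynomial: λ^4 + 4.9*λ^3 + 23.01*λ^2 + 61.209*λ + 46.71 = 0.
Factor: (λ + 2.5)(λ + 1.2)(λ^2 + 1.2*λ + 15.57) = 0.
Roots: -0.6 + 3.9j, -0.6 - 3.9j, -1.2, -2.5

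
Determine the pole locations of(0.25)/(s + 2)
Set denominator = 0: s + 2 = 0 → Poles: -2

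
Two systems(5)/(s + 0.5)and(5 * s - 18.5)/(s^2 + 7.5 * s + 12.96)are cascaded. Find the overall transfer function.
Series: H = H₁ · H₂ = (n₁·n₂)/(d₁·d₂).
Num: n₁·n₂ = 25*s - 92.5. Den: d₁·d₂ = s^3 + 8*s^2 + 16.71*s + 6.48.
H(s) = (25*s - 92.5)/(s^3 + 8*s^2 + 16.71*s + 6.48)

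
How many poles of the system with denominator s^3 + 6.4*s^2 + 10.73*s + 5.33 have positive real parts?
s^3 + 6.4*s^2 + 10.73*s + 5.33 = (s + 4.1)(s + 1)(s + 1.3). Poles: -1, -1.3, -4.1. RHP poles (Re>0): 0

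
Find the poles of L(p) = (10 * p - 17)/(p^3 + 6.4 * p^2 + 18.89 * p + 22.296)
Set denominator = 0: p^3 + 6.4*p^2 + 18.89*p + 22.296 = (p + 2.4)(p^2 + 4*p + 9.29) = 0 → Poles: -2 + 2.3j, -2 - 2.3j, -2.4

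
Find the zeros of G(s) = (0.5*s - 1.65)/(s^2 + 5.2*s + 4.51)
Set numerator = 0: 0.5*s - 1.65 = 0 → Zeros: 3.3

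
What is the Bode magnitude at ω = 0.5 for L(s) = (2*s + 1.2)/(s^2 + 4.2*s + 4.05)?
Substitute s = j*0.5: L(j0.5) = 0.353316 + 0.0679045j.
|L(j0.5)| = sqrt(Re² + Im²) = 0.3598.
20*log₁₀(0.3598) = -8.88 dB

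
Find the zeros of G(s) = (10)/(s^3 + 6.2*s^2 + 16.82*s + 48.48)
Numerator is a nonzero constant (10) → Zeros: none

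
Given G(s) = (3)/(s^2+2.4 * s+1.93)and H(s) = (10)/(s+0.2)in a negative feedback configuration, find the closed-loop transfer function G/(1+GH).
Closed-loop T = G/(1+GH).
Numerator: G_num * H_den = 3*s + 0.6.
Denominator: G_den * H_den + G_num * H_num = (s^3 + 2.6*s^2 + 2.41*s + 0.386) + (30) = s^3 + 2.6*s^2 + 2.41*s + 30.386.
T(s) = (3*s + 0.6)/(s^3 + 2.6*s^2 + 2.41*s + 30.386)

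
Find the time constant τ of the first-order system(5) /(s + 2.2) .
First-order system: τ = -1/pole. Pole = -2.2. τ = -1/(-2.2) = 0.4545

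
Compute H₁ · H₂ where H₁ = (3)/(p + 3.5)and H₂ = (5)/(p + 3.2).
Series: H = H₁ · H₂ = (n₁·n₂)/(d₁·d₂).
Num: n₁·n₂ = 15. Den: d₁·d₂ = p^2 + 6.7*p + 11.2.
H(p) = (15)/(p^2 + 6.7*p + 11.2)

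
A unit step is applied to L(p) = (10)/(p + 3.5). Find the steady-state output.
FVT: lim_{t→∞} y(t) = lim_{p→0} p*Y(p) where Y(p) = L(p)/p.
= lim_{p→0} L(p) = L(0) = num(0)/den(0) = 10/3.5 = 2.857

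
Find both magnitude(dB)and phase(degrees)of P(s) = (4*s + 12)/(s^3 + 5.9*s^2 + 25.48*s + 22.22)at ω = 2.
Substitute s = j*2: P(j2) = 0.177064 - 0.285017j.
|P| = 20*log₁₀(sqrt(Re²+Im²)) = -9.49 dB.
∠P = atan2(Im, Re) = -58.15°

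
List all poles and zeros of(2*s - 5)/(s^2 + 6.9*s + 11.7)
Set denominator = 0: s^2 + 6.9*s + 11.7 = (s + 3)(s + 3.9) = 0 → Poles: -3, -3.9
Set numerator = 0: 2*s - 5 = 0 → Zeros: 2.5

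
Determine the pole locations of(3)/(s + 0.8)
Set denominator = 0: s + 0.8 = 0 → Poles: -0.8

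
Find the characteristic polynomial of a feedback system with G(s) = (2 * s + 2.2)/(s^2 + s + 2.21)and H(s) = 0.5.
Characteristic poly = G_den * H_den + G_num * H_num = (s^2 + s + 2.21) + (s + 1.1) = s^2 + 2*s + 3.31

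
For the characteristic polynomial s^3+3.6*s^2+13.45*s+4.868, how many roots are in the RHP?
s^3 + 3.6*s^2 + 13.45*s + 4.868 = (s + 0.4)(s^2 + 3.2*s + 12.17). Poles: -0.4, -1.6 + 3.1j, -1.6 - 3.1j. RHP poles (Re>0): 0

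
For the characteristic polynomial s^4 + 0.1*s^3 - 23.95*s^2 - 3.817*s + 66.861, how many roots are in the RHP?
s^4 + 0.1*s^3 - 23.95*s^2 - 3.817*s + 66.861 = (s - 1.7)(s + 4.5)(s - 4.6)(s + 1.9). Poles: -1.9, -4.5, 1.7, 4.6. RHP poles (Re>0): 2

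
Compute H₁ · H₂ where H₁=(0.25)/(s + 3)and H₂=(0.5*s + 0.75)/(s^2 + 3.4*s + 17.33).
Series: H = H₁ · H₂ = (n₁·n₂)/(d₁·d₂).
Num: n₁·n₂ = 0.125*s + 0.1875. Den: d₁·d₂ = s^3 + 6.4*s^2 + 27.53*s + 51.99.
H(s) = (0.125*s + 0.1875)/(s^3 + 6.4*s^2 + 27.53*s + 51.99)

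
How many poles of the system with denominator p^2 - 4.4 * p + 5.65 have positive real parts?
Poles: 2.2 + 0.9j, 2.2 - 0.9j. RHP poles (Re>0): 2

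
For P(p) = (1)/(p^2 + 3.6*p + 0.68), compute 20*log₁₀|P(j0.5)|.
Substitute p = j*0.5: P(j0.5) = 0.125551 - 0.525563j.
|P(j0.5)| = sqrt(Re² + Im²) = 0.5404.
20*log₁₀(0.5404) = -5.35 dB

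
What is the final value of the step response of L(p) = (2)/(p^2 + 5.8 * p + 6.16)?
FVT: lim_{t→∞} y(t) = lim_{p→0} p*Y(p) where Y(p) = L(p)/p.
= lim_{p→0} L(p) = L(0) = num(0)/den(0) = 2/6.16 = 0.3247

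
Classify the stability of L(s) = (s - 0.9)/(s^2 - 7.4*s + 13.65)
Denominator: s^2 - 7.4*s + 13.65 = (s - 3.5)(s - 3.9). Poles: 3.5, 3.9. Unstable (2 pole(s) in RHP)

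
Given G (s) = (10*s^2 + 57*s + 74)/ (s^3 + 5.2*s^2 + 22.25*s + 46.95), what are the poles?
Set denominator = 0: s^3 + 5.2*s^2 + 22.25*s + 46.95 = (s + 3)(s^2 + 2.2*s + 15.65) = 0 → Poles: -1.1 + 3.8j, -1.1 - 3.8j, -3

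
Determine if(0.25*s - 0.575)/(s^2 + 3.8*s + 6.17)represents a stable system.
Denominator: s^2 + 3.8*s + 6.17. Poles: -1.9 + 1.6j, -1.9 - 1.6j. All Re(p)<0: Yes (stable)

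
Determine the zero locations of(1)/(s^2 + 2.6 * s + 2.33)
Numerator is a nonzero constant (1) → Zeros: none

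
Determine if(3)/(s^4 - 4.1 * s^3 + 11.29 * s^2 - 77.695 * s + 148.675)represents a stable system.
Denominator: s^4 - 4.1*s^3 + 11.29*s^2 - 77.695*s + 148.675 = (s - 3.8)(s - 2.5)(s^2 + 2.2*s + 15.65). Poles: -1.1 + 3.8j, -1.1 - 3.8j, 2.5, 3.8. All Re(p)<0: No (unstable)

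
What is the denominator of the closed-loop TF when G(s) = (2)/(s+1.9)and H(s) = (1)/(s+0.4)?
Characteristic poly = G_den * H_den + G_num * H_num = (s^2 + 2.3*s + 0.76) + (2) = s^2 + 2.3*s + 2.76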